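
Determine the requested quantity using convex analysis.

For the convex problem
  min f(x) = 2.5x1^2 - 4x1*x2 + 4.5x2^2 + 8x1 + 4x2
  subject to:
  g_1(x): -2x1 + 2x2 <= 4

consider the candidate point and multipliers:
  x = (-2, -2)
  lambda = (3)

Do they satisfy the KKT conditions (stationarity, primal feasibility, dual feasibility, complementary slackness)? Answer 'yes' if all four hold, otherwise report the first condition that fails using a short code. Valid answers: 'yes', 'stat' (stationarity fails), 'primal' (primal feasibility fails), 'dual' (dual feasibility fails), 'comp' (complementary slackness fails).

Gradient of f: grad f(x) = Q x + c = (6, -6)
Constraint values g_i(x) = a_i^T x - b_i:
  g_1((-2, -2)) = -4
Stationarity residual: grad f(x) + sum_i lambda_i a_i = (0, 0)
  -> stationarity OK
Primal feasibility (all g_i <= 0): OK
Dual feasibility (all lambda_i >= 0): OK
Complementary slackness (lambda_i * g_i(x) = 0 for all i): FAILS

Verdict: the first failing condition is complementary_slackness -> comp.

comp


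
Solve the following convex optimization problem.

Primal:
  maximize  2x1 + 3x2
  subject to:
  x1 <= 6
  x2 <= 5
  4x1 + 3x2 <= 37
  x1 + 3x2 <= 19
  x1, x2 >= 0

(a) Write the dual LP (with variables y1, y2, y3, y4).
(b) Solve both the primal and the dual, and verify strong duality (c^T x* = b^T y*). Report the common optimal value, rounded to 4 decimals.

The standard primal-dual pair for 'max c^T x s.t. A x <= b, x >= 0' is:
  Dual:  min b^T y  s.t.  A^T y >= c,  y >= 0.

So the dual LP is:
  minimize  6y1 + 5y2 + 37y3 + 19y4
  subject to:
    y1 + 4y3 + y4 >= 2
    y2 + 3y3 + 3y4 >= 3
    y1, y2, y3, y4 >= 0

Solving the primal: x* = (6, 4.3333).
  primal value c^T x* = 25.
Solving the dual: y* = (0, 0, 0.3333, 0.6667).
  dual value b^T y* = 25.
Strong duality: c^T x* = b^T y*. Confirmed.

25


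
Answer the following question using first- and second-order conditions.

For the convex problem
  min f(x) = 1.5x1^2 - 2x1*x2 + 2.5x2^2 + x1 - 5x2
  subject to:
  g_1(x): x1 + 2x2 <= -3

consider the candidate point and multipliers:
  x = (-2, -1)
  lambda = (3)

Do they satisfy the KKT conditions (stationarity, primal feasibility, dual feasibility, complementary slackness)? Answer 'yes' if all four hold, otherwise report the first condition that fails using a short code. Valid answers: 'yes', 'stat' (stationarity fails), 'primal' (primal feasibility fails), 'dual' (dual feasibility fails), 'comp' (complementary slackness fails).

Gradient of f: grad f(x) = Q x + c = (-3, -6)
Constraint values g_i(x) = a_i^T x - b_i:
  g_1((-2, -1)) = -1
Stationarity residual: grad f(x) + sum_i lambda_i a_i = (0, 0)
  -> stationarity OK
Primal feasibility (all g_i <= 0): OK
Dual feasibility (all lambda_i >= 0): OK
Complementary slackness (lambda_i * g_i(x) = 0 for all i): FAILS

Verdict: the first failing condition is complementary_slackness -> comp.

comp


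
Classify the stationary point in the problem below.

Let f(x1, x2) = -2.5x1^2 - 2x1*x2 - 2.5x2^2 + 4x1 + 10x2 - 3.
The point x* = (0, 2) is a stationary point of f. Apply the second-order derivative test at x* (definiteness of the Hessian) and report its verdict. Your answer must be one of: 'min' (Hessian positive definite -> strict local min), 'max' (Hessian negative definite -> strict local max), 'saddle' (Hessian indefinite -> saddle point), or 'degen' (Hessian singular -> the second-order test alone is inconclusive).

Compute the Hessian H = grad^2 f:
  H = [[-5, -2], [-2, -5]]
Verify stationarity: grad f(x*) = H x* + g = (0, 0).
Eigenvalues of H: -7, -3.
Both eigenvalues < 0, so H is negative definite -> x* is a strict local max.

max


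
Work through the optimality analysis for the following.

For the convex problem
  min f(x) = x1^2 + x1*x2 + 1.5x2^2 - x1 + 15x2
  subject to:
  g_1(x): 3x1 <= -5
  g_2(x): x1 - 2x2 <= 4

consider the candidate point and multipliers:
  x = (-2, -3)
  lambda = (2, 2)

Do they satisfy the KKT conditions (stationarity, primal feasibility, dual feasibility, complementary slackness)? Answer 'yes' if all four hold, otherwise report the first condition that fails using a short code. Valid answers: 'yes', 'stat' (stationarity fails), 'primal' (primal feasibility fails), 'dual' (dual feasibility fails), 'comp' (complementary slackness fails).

Gradient of f: grad f(x) = Q x + c = (-8, 4)
Constraint values g_i(x) = a_i^T x - b_i:
  g_1((-2, -3)) = -1
  g_2((-2, -3)) = 0
Stationarity residual: grad f(x) + sum_i lambda_i a_i = (0, 0)
  -> stationarity OK
Primal feasibility (all g_i <= 0): OK
Dual feasibility (all lambda_i >= 0): OK
Complementary slackness (lambda_i * g_i(x) = 0 for all i): FAILS

Verdict: the first failing condition is complementary_slackness -> comp.

comp


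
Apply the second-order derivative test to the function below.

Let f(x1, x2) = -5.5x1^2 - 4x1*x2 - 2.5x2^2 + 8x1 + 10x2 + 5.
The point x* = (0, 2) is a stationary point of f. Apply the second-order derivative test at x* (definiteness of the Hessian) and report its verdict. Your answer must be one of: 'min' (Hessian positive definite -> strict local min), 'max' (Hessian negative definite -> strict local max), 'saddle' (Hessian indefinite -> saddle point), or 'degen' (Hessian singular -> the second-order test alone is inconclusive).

Compute the Hessian H = grad^2 f:
  H = [[-11, -4], [-4, -5]]
Verify stationarity: grad f(x*) = H x* + g = (0, 0).
Eigenvalues of H: -13, -3.
Both eigenvalues < 0, so H is negative definite -> x* is a strict local max.

max


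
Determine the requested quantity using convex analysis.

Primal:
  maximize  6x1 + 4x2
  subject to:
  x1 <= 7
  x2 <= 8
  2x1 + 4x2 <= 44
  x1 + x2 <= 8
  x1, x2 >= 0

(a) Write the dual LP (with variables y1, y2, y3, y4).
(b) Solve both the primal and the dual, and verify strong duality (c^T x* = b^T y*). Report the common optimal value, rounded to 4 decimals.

The standard primal-dual pair for 'max c^T x s.t. A x <= b, x >= 0' is:
  Dual:  min b^T y  s.t.  A^T y >= c,  y >= 0.

So the dual LP is:
  minimize  7y1 + 8y2 + 44y3 + 8y4
  subject to:
    y1 + 2y3 + y4 >= 6
    y2 + 4y3 + y4 >= 4
    y1, y2, y3, y4 >= 0

Solving the primal: x* = (7, 1).
  primal value c^T x* = 46.
Solving the dual: y* = (2, 0, 0, 4).
  dual value b^T y* = 46.
Strong duality: c^T x* = b^T y*. Confirmed.

46


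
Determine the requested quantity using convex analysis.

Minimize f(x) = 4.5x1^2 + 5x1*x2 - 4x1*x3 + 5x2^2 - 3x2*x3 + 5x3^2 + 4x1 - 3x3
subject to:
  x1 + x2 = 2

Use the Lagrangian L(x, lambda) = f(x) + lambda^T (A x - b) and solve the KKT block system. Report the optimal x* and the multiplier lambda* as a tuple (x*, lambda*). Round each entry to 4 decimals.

Form the Lagrangian:
  L(x, lambda) = (1/2) x^T Q x + c^T x + lambda^T (A x - b)
Stationarity (grad_x L = 0): Q x + c + A^T lambda = 0.
Primal feasibility: A x = b.

This gives the KKT block system:
  [ Q   A^T ] [ x     ]   [-c ]
  [ A    0  ] [ lambda ] = [ b ]

Solving the linear system:
  x*      = (0.7753, 1.2247, 0.9775)
  lambda* = (-13.191)
  f(x*)   = 13.2753

x* = (0.7753, 1.2247, 0.9775), lambda* = (-13.191)


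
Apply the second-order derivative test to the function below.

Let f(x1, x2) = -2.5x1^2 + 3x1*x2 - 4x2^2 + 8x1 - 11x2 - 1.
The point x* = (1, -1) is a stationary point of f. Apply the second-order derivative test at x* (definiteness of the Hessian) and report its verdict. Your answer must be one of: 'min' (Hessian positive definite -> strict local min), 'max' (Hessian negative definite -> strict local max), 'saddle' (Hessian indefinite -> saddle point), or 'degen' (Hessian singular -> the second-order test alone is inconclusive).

Compute the Hessian H = grad^2 f:
  H = [[-5, 3], [3, -8]]
Verify stationarity: grad f(x*) = H x* + g = (0, 0).
Eigenvalues of H: -9.8541, -3.1459.
Both eigenvalues < 0, so H is negative definite -> x* is a strict local max.

max


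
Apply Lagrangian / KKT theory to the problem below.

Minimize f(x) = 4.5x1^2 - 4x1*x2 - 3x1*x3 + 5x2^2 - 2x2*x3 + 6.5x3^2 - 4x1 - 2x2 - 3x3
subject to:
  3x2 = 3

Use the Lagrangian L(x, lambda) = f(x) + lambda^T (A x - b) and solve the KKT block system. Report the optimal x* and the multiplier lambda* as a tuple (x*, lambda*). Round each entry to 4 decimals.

Form the Lagrangian:
  L(x, lambda) = (1/2) x^T Q x + c^T x + lambda^T (A x - b)
Stationarity (grad_x L = 0): Q x + c + A^T lambda = 0.
Primal feasibility: A x = b.

This gives the KKT block system:
  [ Q   A^T ] [ x     ]   [-c ]
  [ A    0  ] [ lambda ] = [ b ]

Solving the linear system:
  x*      = (1.1019, 1, 0.6389)
  lambda* = (-0.7716)
  f(x*)   = -3.0046

x* = (1.1019, 1, 0.6389), lambda* = (-0.7716)


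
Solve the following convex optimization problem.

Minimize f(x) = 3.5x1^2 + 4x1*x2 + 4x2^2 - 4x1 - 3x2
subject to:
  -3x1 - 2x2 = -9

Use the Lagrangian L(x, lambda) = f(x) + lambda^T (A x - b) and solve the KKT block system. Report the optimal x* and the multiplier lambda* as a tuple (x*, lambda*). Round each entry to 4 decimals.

Form the Lagrangian:
  L(x, lambda) = (1/2) x^T Q x + c^T x + lambda^T (A x - b)
Stationarity (grad_x L = 0): Q x + c + A^T lambda = 0.
Primal feasibility: A x = b.

This gives the KKT block system:
  [ Q   A^T ] [ x     ]   [-c ]
  [ A    0  ] [ lambda ] = [ b ]

Solving the linear system:
  x*      = (2.7308, 0.4038)
  lambda* = (5.5769)
  f(x*)   = 19.0288

x* = (2.7308, 0.4038), lambda* = (5.5769)


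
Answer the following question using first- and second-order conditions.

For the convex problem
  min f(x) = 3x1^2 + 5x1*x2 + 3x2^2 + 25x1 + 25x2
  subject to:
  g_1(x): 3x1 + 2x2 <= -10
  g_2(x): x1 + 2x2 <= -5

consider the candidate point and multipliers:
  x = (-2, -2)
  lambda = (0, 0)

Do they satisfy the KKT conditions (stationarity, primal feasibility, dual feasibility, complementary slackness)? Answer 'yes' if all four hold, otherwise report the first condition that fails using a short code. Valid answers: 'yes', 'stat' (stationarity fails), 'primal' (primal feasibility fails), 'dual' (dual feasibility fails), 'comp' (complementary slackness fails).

Gradient of f: grad f(x) = Q x + c = (3, 3)
Constraint values g_i(x) = a_i^T x - b_i:
  g_1((-2, -2)) = 0
  g_2((-2, -2)) = -1
Stationarity residual: grad f(x) + sum_i lambda_i a_i = (3, 3)
  -> stationarity FAILS
Primal feasibility (all g_i <= 0): OK
Dual feasibility (all lambda_i >= 0): OK
Complementary slackness (lambda_i * g_i(x) = 0 for all i): OK

Verdict: the first failing condition is stationarity -> stat.

stat


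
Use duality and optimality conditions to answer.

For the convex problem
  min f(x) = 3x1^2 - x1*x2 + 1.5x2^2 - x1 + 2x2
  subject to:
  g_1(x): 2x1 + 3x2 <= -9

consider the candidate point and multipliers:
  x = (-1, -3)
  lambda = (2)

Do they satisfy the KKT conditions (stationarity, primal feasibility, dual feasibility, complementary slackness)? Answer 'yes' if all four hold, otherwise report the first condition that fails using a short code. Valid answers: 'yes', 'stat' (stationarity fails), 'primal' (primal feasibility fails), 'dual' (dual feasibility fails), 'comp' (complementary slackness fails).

Gradient of f: grad f(x) = Q x + c = (-4, -6)
Constraint values g_i(x) = a_i^T x - b_i:
  g_1((-1, -3)) = -2
Stationarity residual: grad f(x) + sum_i lambda_i a_i = (0, 0)
  -> stationarity OK
Primal feasibility (all g_i <= 0): OK
Dual feasibility (all lambda_i >= 0): OK
Complementary slackness (lambda_i * g_i(x) = 0 for all i): FAILS

Verdict: the first failing condition is complementary_slackness -> comp.

comp


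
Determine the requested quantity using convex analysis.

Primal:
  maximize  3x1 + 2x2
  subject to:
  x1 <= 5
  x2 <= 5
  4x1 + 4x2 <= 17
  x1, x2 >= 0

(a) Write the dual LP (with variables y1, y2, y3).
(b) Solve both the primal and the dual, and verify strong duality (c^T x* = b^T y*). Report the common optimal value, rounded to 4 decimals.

The standard primal-dual pair for 'max c^T x s.t. A x <= b, x >= 0' is:
  Dual:  min b^T y  s.t.  A^T y >= c,  y >= 0.

So the dual LP is:
  minimize  5y1 + 5y2 + 17y3
  subject to:
    y1 + 4y3 >= 3
    y2 + 4y3 >= 2
    y1, y2, y3 >= 0

Solving the primal: x* = (4.25, 0).
  primal value c^T x* = 12.75.
Solving the dual: y* = (0, 0, 0.75).
  dual value b^T y* = 12.75.
Strong duality: c^T x* = b^T y*. Confirmed.

12.75


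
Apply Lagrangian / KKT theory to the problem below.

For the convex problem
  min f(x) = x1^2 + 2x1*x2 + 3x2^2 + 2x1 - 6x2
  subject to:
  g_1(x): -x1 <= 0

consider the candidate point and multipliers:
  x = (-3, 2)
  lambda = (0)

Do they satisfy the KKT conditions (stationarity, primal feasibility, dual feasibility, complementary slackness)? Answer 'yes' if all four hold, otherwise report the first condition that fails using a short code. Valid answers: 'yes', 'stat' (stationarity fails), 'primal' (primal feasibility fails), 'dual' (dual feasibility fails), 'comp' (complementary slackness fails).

Gradient of f: grad f(x) = Q x + c = (0, 0)
Constraint values g_i(x) = a_i^T x - b_i:
  g_1((-3, 2)) = 3
Stationarity residual: grad f(x) + sum_i lambda_i a_i = (0, 0)
  -> stationarity OK
Primal feasibility (all g_i <= 0): FAILS
Dual feasibility (all lambda_i >= 0): OK
Complementary slackness (lambda_i * g_i(x) = 0 for all i): OK

Verdict: the first failing condition is primal_feasibility -> primal.

primal


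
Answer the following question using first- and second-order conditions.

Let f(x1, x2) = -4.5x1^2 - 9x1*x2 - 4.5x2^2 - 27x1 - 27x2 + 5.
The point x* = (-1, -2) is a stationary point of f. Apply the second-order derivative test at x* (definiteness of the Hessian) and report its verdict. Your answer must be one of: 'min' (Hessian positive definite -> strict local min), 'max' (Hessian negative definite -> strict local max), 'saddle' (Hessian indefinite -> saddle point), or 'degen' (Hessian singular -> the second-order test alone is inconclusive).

Compute the Hessian H = grad^2 f:
  H = [[-9, -9], [-9, -9]]
Verify stationarity: grad f(x*) = H x* + g = (0, 0).
Eigenvalues of H: -18, 0.
H has a zero eigenvalue (singular; negative semidefinite but not definite), so H is neither positive definite, negative definite, nor indefinite. The second-order test alone is inconclusive -> degen.
(Indeed, f is constant along the null direction of H through x*, so x* is not a strict local extremum.)

degen


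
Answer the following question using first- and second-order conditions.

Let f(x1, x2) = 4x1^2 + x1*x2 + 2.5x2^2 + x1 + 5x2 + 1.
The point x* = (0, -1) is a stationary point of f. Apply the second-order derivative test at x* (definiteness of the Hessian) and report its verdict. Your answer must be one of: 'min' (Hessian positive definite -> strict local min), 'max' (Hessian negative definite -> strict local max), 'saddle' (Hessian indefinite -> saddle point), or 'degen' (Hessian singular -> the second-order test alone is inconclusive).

Compute the Hessian H = grad^2 f:
  H = [[8, 1], [1, 5]]
Verify stationarity: grad f(x*) = H x* + g = (0, 0).
Eigenvalues of H: 4.6972, 8.3028.
Both eigenvalues > 0, so H is positive definite -> x* is a strict local min.

min


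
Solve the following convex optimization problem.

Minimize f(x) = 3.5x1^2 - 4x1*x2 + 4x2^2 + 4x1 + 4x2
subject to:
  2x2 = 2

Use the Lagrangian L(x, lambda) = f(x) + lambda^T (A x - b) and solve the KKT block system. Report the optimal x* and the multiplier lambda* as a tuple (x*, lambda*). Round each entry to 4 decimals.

Form the Lagrangian:
  L(x, lambda) = (1/2) x^T Q x + c^T x + lambda^T (A x - b)
Stationarity (grad_x L = 0): Q x + c + A^T lambda = 0.
Primal feasibility: A x = b.

This gives the KKT block system:
  [ Q   A^T ] [ x     ]   [-c ]
  [ A    0  ] [ lambda ] = [ b ]

Solving the linear system:
  x*      = (0, 1)
  lambda* = (-6)
  f(x*)   = 8

x* = (0, 1), lambda* = (-6)


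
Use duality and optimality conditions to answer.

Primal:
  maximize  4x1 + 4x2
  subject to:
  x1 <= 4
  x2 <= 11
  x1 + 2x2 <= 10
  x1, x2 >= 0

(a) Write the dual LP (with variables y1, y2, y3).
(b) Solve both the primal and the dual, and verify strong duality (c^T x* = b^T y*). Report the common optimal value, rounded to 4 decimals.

The standard primal-dual pair for 'max c^T x s.t. A x <= b, x >= 0' is:
  Dual:  min b^T y  s.t.  A^T y >= c,  y >= 0.

So the dual LP is:
  minimize  4y1 + 11y2 + 10y3
  subject to:
    y1 + y3 >= 4
    y2 + 2y3 >= 4
    y1, y2, y3 >= 0

Solving the primal: x* = (4, 3).
  primal value c^T x* = 28.
Solving the dual: y* = (2, 0, 2).
  dual value b^T y* = 28.
Strong duality: c^T x* = b^T y*. Confirmed.

28


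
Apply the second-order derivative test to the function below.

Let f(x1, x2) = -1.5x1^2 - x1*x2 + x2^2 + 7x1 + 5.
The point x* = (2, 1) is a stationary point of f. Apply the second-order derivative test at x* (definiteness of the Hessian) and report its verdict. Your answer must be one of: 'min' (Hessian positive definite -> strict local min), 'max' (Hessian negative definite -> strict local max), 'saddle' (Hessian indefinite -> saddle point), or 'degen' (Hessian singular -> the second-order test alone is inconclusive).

Compute the Hessian H = grad^2 f:
  H = [[-3, -1], [-1, 2]]
Verify stationarity: grad f(x*) = H x* + g = (0, 0).
Eigenvalues of H: -3.1926, 2.1926.
Eigenvalues have mixed signs, so H is indefinite -> x* is a saddle point.

saddle


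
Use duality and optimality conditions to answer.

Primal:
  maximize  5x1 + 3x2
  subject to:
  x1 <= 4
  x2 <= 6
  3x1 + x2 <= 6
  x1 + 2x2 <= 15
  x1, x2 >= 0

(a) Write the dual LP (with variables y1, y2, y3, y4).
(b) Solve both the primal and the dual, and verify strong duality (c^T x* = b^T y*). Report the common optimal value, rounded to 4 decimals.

The standard primal-dual pair for 'max c^T x s.t. A x <= b, x >= 0' is:
  Dual:  min b^T y  s.t.  A^T y >= c,  y >= 0.

So the dual LP is:
  minimize  4y1 + 6y2 + 6y3 + 15y4
  subject to:
    y1 + 3y3 + y4 >= 5
    y2 + y3 + 2y4 >= 3
    y1, y2, y3, y4 >= 0

Solving the primal: x* = (0, 6).
  primal value c^T x* = 18.
Solving the dual: y* = (0, 1.3333, 1.6667, 0).
  dual value b^T y* = 18.
Strong duality: c^T x* = b^T y*. Confirmed.

18


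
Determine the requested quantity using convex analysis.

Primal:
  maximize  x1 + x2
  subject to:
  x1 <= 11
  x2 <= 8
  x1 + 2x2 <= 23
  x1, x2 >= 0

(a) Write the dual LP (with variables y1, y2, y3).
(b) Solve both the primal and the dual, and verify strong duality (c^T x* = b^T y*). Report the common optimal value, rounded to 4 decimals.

The standard primal-dual pair for 'max c^T x s.t. A x <= b, x >= 0' is:
  Dual:  min b^T y  s.t.  A^T y >= c,  y >= 0.

So the dual LP is:
  minimize  11y1 + 8y2 + 23y3
  subject to:
    y1 + y3 >= 1
    y2 + 2y3 >= 1
    y1, y2, y3 >= 0

Solving the primal: x* = (11, 6).
  primal value c^T x* = 17.
Solving the dual: y* = (0.5, 0, 0.5).
  dual value b^T y* = 17.
Strong duality: c^T x* = b^T y*. Confirmed.

17


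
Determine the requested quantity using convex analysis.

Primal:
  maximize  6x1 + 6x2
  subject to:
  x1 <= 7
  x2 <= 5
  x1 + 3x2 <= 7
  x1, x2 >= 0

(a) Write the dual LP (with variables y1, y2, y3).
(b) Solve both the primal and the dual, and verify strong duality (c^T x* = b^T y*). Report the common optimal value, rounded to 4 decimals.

The standard primal-dual pair for 'max c^T x s.t. A x <= b, x >= 0' is:
  Dual:  min b^T y  s.t.  A^T y >= c,  y >= 0.

So the dual LP is:
  minimize  7y1 + 5y2 + 7y3
  subject to:
    y1 + y3 >= 6
    y2 + 3y3 >= 6
    y1, y2, y3 >= 0

Solving the primal: x* = (7, 0).
  primal value c^T x* = 42.
Solving the dual: y* = (4, 0, 2).
  dual value b^T y* = 42.
Strong duality: c^T x* = b^T y*. Confirmed.

42


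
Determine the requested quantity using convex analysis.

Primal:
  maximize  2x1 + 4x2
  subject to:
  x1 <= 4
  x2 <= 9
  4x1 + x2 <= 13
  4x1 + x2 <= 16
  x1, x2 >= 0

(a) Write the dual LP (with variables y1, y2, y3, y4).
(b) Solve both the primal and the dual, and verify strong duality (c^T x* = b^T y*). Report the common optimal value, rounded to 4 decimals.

The standard primal-dual pair for 'max c^T x s.t. A x <= b, x >= 0' is:
  Dual:  min b^T y  s.t.  A^T y >= c,  y >= 0.

So the dual LP is:
  minimize  4y1 + 9y2 + 13y3 + 16y4
  subject to:
    y1 + 4y3 + 4y4 >= 2
    y2 + y3 + y4 >= 4
    y1, y2, y3, y4 >= 0

Solving the primal: x* = (1, 9).
  primal value c^T x* = 38.
Solving the dual: y* = (0, 3.5, 0.5, 0).
  dual value b^T y* = 38.
Strong duality: c^T x* = b^T y*. Confirmed.

38


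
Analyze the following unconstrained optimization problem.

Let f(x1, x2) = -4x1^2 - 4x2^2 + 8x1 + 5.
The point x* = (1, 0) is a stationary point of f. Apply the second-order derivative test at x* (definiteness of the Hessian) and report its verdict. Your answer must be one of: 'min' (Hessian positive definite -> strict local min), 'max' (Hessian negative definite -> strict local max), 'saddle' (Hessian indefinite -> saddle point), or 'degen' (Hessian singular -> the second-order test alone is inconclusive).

Compute the Hessian H = grad^2 f:
  H = [[-8, 0], [0, -8]]
Verify stationarity: grad f(x*) = H x* + g = (0, 0).
Eigenvalues of H: -8, -8.
Both eigenvalues < 0, so H is negative definite -> x* is a strict local max.

max


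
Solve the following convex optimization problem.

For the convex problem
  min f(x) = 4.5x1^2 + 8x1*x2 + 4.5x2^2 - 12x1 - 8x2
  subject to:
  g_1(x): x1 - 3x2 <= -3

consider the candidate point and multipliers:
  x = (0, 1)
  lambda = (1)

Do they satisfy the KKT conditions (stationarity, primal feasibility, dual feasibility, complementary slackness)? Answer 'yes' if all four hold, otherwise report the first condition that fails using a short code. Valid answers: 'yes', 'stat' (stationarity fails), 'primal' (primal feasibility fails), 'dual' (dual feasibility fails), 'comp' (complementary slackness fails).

Gradient of f: grad f(x) = Q x + c = (-4, 1)
Constraint values g_i(x) = a_i^T x - b_i:
  g_1((0, 1)) = 0
Stationarity residual: grad f(x) + sum_i lambda_i a_i = (-3, -2)
  -> stationarity FAILS
Primal feasibility (all g_i <= 0): OK
Dual feasibility (all lambda_i >= 0): OK
Complementary slackness (lambda_i * g_i(x) = 0 for all i): OK

Verdict: the first failing condition is stationarity -> stat.

stat


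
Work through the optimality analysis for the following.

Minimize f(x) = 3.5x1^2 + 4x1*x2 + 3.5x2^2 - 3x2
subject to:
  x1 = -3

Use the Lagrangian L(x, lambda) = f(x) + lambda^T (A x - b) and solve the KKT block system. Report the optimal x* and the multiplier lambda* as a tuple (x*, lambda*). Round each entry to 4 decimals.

Form the Lagrangian:
  L(x, lambda) = (1/2) x^T Q x + c^T x + lambda^T (A x - b)
Stationarity (grad_x L = 0): Q x + c + A^T lambda = 0.
Primal feasibility: A x = b.

This gives the KKT block system:
  [ Q   A^T ] [ x     ]   [-c ]
  [ A    0  ] [ lambda ] = [ b ]

Solving the linear system:
  x*      = (-3, 2.1429)
  lambda* = (12.4286)
  f(x*)   = 15.4286

x* = (-3, 2.1429), lambda* = (12.4286)


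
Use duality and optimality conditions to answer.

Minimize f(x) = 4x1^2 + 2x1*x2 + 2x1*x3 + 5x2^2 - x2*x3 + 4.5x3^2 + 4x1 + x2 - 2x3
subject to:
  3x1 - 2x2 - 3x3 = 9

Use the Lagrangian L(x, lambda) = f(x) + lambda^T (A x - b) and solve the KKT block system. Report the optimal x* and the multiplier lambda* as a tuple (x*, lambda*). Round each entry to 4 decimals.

Form the Lagrangian:
  L(x, lambda) = (1/2) x^T Q x + c^T x + lambda^T (A x - b)
Stationarity (grad_x L = 0): Q x + c + A^T lambda = 0.
Primal feasibility: A x = b.

This gives the KKT block system:
  [ Q   A^T ] [ x     ]   [-c ]
  [ A    0  ] [ lambda ] = [ b ]

Solving the linear system:
  x*      = (1.162, -1.0418, -1.1435)
  lambda* = (-2.9752)
  f(x*)   = 16.3348

x* = (1.162, -1.0418, -1.1435), lambda* = (-2.9752)


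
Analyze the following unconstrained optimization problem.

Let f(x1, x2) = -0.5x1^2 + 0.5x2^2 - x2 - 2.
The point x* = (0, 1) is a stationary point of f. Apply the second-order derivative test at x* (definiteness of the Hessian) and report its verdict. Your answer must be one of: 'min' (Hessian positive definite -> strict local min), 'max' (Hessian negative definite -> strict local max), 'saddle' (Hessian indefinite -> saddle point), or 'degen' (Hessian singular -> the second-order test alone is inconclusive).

Compute the Hessian H = grad^2 f:
  H = [[-1, 0], [0, 1]]
Verify stationarity: grad f(x*) = H x* + g = (0, 0).
Eigenvalues of H: -1, 1.
Eigenvalues have mixed signs, so H is indefinite -> x* is a saddle point.

saddle


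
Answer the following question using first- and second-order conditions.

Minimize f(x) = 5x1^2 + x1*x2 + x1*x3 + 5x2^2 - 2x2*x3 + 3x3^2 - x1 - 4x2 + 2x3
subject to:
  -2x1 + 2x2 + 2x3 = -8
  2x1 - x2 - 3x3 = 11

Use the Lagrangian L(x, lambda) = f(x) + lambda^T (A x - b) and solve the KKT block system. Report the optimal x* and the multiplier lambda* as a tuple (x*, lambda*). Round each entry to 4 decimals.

Form the Lagrangian:
  L(x, lambda) = (1/2) x^T Q x + c^T x + lambda^T (A x - b)
Stationarity (grad_x L = 0): Q x + c + A^T lambda = 0.
Primal feasibility: A x = b.

This gives the KKT block system:
  [ Q   A^T ] [ x     ]   [-c ]
  [ A    0  ] [ lambda ] = [ b ]

Solving the linear system:
  x*      = (1, 0, -3)
  lambda* = (-6, -9)
  f(x*)   = 22

x* = (1, 0, -3), lambda* = (-6, -9)


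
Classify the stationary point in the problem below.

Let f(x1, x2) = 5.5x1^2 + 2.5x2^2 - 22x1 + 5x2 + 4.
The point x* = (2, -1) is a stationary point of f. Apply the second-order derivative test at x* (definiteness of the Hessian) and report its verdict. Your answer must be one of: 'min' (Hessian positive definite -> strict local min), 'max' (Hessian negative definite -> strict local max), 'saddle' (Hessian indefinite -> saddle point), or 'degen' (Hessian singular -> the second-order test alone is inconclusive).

Compute the Hessian H = grad^2 f:
  H = [[11, 0], [0, 5]]
Verify stationarity: grad f(x*) = H x* + g = (0, 0).
Eigenvalues of H: 5, 11.
Both eigenvalues > 0, so H is positive definite -> x* is a strict local min.

min


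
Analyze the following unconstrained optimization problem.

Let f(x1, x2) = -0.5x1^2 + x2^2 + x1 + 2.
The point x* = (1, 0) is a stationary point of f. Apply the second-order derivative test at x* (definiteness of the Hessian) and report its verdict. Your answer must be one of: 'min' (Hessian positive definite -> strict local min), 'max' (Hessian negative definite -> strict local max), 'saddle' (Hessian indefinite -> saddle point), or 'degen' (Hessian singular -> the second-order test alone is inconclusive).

Compute the Hessian H = grad^2 f:
  H = [[-1, 0], [0, 2]]
Verify stationarity: grad f(x*) = H x* + g = (0, 0).
Eigenvalues of H: -1, 2.
Eigenvalues have mixed signs, so H is indefinite -> x* is a saddle point.

saddle


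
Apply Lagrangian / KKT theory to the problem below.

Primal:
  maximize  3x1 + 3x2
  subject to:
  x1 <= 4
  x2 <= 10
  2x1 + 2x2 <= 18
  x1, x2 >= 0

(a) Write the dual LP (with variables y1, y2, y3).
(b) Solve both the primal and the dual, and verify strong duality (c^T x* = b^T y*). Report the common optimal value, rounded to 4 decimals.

The standard primal-dual pair for 'max c^T x s.t. A x <= b, x >= 0' is:
  Dual:  min b^T y  s.t.  A^T y >= c,  y >= 0.

So the dual LP is:
  minimize  4y1 + 10y2 + 18y3
  subject to:
    y1 + 2y3 >= 3
    y2 + 2y3 >= 3
    y1, y2, y3 >= 0

Solving the primal: x* = (0, 9).
  primal value c^T x* = 27.
Solving the dual: y* = (0, 0, 1.5).
  dual value b^T y* = 27.
Strong duality: c^T x* = b^T y*. Confirmed.

27


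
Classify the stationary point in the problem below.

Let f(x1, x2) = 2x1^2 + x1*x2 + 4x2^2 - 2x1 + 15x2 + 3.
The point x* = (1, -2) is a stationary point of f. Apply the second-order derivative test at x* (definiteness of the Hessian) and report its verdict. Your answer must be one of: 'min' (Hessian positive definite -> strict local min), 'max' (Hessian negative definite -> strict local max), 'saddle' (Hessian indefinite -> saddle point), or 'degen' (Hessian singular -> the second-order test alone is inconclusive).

Compute the Hessian H = grad^2 f:
  H = [[4, 1], [1, 8]]
Verify stationarity: grad f(x*) = H x* + g = (0, 0).
Eigenvalues of H: 3.7639, 8.2361.
Both eigenvalues > 0, so H is positive definite -> x* is a strict local min.

min


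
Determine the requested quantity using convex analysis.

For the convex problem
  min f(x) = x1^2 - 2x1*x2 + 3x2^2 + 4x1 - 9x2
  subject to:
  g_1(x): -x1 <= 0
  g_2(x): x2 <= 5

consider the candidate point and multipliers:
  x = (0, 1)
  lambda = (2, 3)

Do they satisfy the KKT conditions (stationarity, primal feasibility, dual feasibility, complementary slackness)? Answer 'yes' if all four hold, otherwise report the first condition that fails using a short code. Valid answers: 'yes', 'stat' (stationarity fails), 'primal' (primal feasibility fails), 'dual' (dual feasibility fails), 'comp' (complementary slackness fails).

Gradient of f: grad f(x) = Q x + c = (2, -3)
Constraint values g_i(x) = a_i^T x - b_i:
  g_1((0, 1)) = 0
  g_2((0, 1)) = -4
Stationarity residual: grad f(x) + sum_i lambda_i a_i = (0, 0)
  -> stationarity OK
Primal feasibility (all g_i <= 0): OK
Dual feasibility (all lambda_i >= 0): OK
Complementary slackness (lambda_i * g_i(x) = 0 for all i): FAILS

Verdict: the first failing condition is complementary_slackness -> comp.

comp


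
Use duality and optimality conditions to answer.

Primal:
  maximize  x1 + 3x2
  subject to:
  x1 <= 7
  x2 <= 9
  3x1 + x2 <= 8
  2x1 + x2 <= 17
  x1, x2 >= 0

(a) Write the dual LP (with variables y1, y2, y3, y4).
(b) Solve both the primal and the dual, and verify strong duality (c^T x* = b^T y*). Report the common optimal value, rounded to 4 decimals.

The standard primal-dual pair for 'max c^T x s.t. A x <= b, x >= 0' is:
  Dual:  min b^T y  s.t.  A^T y >= c,  y >= 0.

So the dual LP is:
  minimize  7y1 + 9y2 + 8y3 + 17y4
  subject to:
    y1 + 3y3 + 2y4 >= 1
    y2 + y3 + y4 >= 3
    y1, y2, y3, y4 >= 0

Solving the primal: x* = (0, 8).
  primal value c^T x* = 24.
Solving the dual: y* = (0, 0, 3, 0).
  dual value b^T y* = 24.
Strong duality: c^T x* = b^T y*. Confirmed.

24


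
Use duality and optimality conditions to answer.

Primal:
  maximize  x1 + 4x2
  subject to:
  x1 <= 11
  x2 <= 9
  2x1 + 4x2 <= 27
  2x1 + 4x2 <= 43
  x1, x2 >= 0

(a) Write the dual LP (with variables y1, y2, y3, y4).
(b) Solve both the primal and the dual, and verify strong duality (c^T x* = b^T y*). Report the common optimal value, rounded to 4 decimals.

The standard primal-dual pair for 'max c^T x s.t. A x <= b, x >= 0' is:
  Dual:  min b^T y  s.t.  A^T y >= c,  y >= 0.

So the dual LP is:
  minimize  11y1 + 9y2 + 27y3 + 43y4
  subject to:
    y1 + 2y3 + 2y4 >= 1
    y2 + 4y3 + 4y4 >= 4
    y1, y2, y3, y4 >= 0

Solving the primal: x* = (0, 6.75).
  primal value c^T x* = 27.
Solving the dual: y* = (0, 0, 1, 0).
  dual value b^T y* = 27.
Strong duality: c^T x* = b^T y*. Confirmed.

27


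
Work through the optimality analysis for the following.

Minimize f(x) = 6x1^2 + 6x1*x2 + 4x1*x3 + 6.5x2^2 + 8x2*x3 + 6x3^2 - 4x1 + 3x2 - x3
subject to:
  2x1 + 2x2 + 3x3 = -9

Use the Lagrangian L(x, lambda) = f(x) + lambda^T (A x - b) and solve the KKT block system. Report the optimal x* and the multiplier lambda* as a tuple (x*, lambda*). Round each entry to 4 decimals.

Form the Lagrangian:
  L(x, lambda) = (1/2) x^T Q x + c^T x + lambda^T (A x - b)
Stationarity (grad_x L = 0): Q x + c + A^T lambda = 0.
Primal feasibility: A x = b.

This gives the KKT block system:
  [ Q   A^T ] [ x     ]   [-c ]
  [ A    0  ] [ lambda ] = [ b ]

Solving the linear system:
  x*      = (-0.6703, -0.1868, -2.4286)
  lambda* = (11.4396)
  f(x*)   = 53.7527

x* = (-0.6703, -0.1868, -2.4286), lambda* = (11.4396)


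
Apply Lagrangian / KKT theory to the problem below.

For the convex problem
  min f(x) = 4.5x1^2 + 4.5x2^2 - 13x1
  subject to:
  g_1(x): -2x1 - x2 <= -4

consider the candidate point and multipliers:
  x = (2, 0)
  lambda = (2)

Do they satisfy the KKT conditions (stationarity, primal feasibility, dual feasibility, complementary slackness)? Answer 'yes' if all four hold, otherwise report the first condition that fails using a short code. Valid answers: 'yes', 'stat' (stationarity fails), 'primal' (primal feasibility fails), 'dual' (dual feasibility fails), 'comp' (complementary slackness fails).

Gradient of f: grad f(x) = Q x + c = (5, 0)
Constraint values g_i(x) = a_i^T x - b_i:
  g_1((2, 0)) = 0
Stationarity residual: grad f(x) + sum_i lambda_i a_i = (1, -2)
  -> stationarity FAILS
Primal feasibility (all g_i <= 0): OK
Dual feasibility (all lambda_i >= 0): OK
Complementary slackness (lambda_i * g_i(x) = 0 for all i): OK

Verdict: the first failing condition is stationarity -> stat.

stat


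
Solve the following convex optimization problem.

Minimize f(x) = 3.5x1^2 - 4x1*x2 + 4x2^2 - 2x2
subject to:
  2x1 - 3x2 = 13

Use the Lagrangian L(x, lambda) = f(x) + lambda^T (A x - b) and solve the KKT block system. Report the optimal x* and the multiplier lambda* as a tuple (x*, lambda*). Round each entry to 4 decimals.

Form the Lagrangian:
  L(x, lambda) = (1/2) x^T Q x + c^T x + lambda^T (A x - b)
Stationarity (grad_x L = 0): Q x + c + A^T lambda = 0.
Primal feasibility: A x = b.

This gives the KKT block system:
  [ Q   A^T ] [ x     ]   [-c ]
  [ A    0  ] [ lambda ] = [ b ]

Solving the linear system:
  x*      = (1.3617, -3.4255)
  lambda* = (-11.617)
  f(x*)   = 78.9362

x* = (1.3617, -3.4255), lambda* = (-11.617)


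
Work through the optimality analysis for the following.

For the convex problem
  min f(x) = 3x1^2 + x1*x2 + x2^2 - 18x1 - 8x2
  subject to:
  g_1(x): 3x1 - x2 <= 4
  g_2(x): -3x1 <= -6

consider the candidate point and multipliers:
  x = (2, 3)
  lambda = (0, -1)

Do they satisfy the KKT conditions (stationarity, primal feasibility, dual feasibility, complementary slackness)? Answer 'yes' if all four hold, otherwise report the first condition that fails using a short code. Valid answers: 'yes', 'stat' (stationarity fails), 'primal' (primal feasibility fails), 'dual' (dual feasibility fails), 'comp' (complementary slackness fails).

Gradient of f: grad f(x) = Q x + c = (-3, 0)
Constraint values g_i(x) = a_i^T x - b_i:
  g_1((2, 3)) = -1
  g_2((2, 3)) = 0
Stationarity residual: grad f(x) + sum_i lambda_i a_i = (0, 0)
  -> stationarity OK
Primal feasibility (all g_i <= 0): OK
Dual feasibility (all lambda_i >= 0): FAILS
Complementary slackness (lambda_i * g_i(x) = 0 for all i): OK

Verdict: the first failing condition is dual_feasibility -> dual.

dual


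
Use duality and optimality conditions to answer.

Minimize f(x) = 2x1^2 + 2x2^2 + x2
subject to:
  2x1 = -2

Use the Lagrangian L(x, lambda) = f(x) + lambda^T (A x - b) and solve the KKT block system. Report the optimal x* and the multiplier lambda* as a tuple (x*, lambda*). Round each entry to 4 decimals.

Form the Lagrangian:
  L(x, lambda) = (1/2) x^T Q x + c^T x + lambda^T (A x - b)
Stationarity (grad_x L = 0): Q x + c + A^T lambda = 0.
Primal feasibility: A x = b.

This gives the KKT block system:
  [ Q   A^T ] [ x     ]   [-c ]
  [ A    0  ] [ lambda ] = [ b ]

Solving the linear system:
  x*      = (-1, -0.25)
  lambda* = (2)
  f(x*)   = 1.875

x* = (-1, -0.25), lambda* = (2)


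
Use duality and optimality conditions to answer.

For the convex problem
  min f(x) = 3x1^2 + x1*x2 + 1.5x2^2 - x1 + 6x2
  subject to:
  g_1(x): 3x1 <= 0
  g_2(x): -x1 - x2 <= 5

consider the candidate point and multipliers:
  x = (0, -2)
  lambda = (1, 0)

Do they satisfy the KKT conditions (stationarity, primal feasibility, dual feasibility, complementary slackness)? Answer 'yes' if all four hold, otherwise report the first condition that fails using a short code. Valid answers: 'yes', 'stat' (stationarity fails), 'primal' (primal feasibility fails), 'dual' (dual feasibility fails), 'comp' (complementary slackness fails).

Gradient of f: grad f(x) = Q x + c = (-3, 0)
Constraint values g_i(x) = a_i^T x - b_i:
  g_1((0, -2)) = 0
  g_2((0, -2)) = -3
Stationarity residual: grad f(x) + sum_i lambda_i a_i = (0, 0)
  -> stationarity OK
Primal feasibility (all g_i <= 0): OK
Dual feasibility (all lambda_i >= 0): OK
Complementary slackness (lambda_i * g_i(x) = 0 for all i): OK

Verdict: yes, KKT holds.

yes


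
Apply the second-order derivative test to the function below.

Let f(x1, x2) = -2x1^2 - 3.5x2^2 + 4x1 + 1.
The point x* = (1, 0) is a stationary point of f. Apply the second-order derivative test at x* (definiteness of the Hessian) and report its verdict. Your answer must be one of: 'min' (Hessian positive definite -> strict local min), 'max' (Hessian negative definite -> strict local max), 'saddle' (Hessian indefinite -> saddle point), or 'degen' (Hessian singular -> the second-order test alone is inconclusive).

Compute the Hessian H = grad^2 f:
  H = [[-4, 0], [0, -7]]
Verify stationarity: grad f(x*) = H x* + g = (0, 0).
Eigenvalues of H: -7, -4.
Both eigenvalues < 0, so H is negative definite -> x* is a strict local max.

max


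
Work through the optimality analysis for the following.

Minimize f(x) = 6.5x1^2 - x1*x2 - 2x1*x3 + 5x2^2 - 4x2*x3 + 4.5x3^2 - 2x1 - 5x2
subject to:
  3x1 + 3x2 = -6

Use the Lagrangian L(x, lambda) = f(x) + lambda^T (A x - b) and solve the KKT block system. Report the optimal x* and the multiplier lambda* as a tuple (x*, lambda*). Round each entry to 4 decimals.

Form the Lagrangian:
  L(x, lambda) = (1/2) x^T Q x + c^T x + lambda^T (A x - b)
Stationarity (grad_x L = 0): Q x + c + A^T lambda = 0.
Primal feasibility: A x = b.

This gives the KKT block system:
  [ Q   A^T ] [ x     ]   [-c ]
  [ A    0  ] [ lambda ] = [ b ]

Solving the linear system:
  x*      = (-0.9457, -1.0543, -0.6787)
  lambda* = (3.9608)
  f(x*)   = 15.4638

x* = (-0.9457, -1.0543, -0.6787), lambda* = (3.9608)


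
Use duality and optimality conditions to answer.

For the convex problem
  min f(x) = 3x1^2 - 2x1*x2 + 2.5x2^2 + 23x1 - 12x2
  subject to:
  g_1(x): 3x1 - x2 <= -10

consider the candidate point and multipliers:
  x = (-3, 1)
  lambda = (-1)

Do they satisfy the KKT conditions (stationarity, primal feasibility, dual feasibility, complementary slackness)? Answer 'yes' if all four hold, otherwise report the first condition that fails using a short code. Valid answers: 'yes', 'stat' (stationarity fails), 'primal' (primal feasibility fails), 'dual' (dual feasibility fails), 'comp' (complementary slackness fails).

Gradient of f: grad f(x) = Q x + c = (3, -1)
Constraint values g_i(x) = a_i^T x - b_i:
  g_1((-3, 1)) = 0
Stationarity residual: grad f(x) + sum_i lambda_i a_i = (0, 0)
  -> stationarity OK
Primal feasibility (all g_i <= 0): OK
Dual feasibility (all lambda_i >= 0): FAILS
Complementary slackness (lambda_i * g_i(x) = 0 for all i): OK

Verdict: the first failing condition is dual_feasibility -> dual.

dual


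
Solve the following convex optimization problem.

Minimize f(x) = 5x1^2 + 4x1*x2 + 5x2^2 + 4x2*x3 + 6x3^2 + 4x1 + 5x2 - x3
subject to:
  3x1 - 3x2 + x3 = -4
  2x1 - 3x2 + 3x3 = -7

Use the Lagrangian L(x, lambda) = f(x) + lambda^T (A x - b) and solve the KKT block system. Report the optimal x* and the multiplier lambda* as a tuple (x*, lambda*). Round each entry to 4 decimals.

Form the Lagrangian:
  L(x, lambda) = (1/2) x^T Q x + c^T x + lambda^T (A x - b)
Stationarity (grad_x L = 0): Q x + c + A^T lambda = 0.
Primal feasibility: A x = b.

This gives the KKT block system:
  [ Q   A^T ] [ x     ]   [-c ]
  [ A    0  ] [ lambda ] = [ b ]

Solving the linear system:
  x*      = (-0.1984, 0.6019, -1.5992)
  lambda* = (-6.9767, 8.2531)
  f(x*)   = 16.8399

x* = (-0.1984, 0.6019, -1.5992), lambda* = (-6.9767, 8.2531)


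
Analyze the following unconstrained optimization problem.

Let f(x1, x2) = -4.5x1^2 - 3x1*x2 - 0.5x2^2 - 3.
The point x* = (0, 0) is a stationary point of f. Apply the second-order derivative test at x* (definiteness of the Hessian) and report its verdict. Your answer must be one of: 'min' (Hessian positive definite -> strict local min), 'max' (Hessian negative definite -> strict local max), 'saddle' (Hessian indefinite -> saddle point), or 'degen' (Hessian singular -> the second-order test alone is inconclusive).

Compute the Hessian H = grad^2 f:
  H = [[-9, -3], [-3, -1]]
Verify stationarity: grad f(x*) = H x* + g = (0, 0).
Eigenvalues of H: -10, 0.
H has a zero eigenvalue (singular; negative semidefinite but not definite), so H is neither positive definite, negative definite, nor indefinite. The second-order test alone is inconclusive -> degen.
(Indeed, f is constant along the null direction of H through x*, so x* is not a strict local extremum.)

degen
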